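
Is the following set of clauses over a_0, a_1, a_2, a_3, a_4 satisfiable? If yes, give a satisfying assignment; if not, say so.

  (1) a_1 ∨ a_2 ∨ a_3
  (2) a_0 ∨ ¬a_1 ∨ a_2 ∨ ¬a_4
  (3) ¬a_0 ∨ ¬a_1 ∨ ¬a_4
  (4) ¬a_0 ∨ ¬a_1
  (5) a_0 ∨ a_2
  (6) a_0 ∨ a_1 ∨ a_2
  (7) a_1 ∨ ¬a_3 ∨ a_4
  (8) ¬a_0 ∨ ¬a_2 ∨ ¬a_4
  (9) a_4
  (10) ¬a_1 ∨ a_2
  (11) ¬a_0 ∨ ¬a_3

Unit clause (a_4) forces a_4 = True.
Try a_0 = True:
  (¬a_0 ∨ ¬a_1 ∨ ¬a_4) forces a_1 = False.
  (¬a_0 ∨ ¬a_2 ∨ ¬a_4) forces a_2 = False.
  (a_1 ∨ a_2 ∨ a_3) forces a_3 = True.
  clause (¬a_0 ∨ ¬a_3) is falsified — backtrack.
So a_0 = False.
  then (a_0 ∨ a_2) forces a_2 = True.
Set a_1 = False.
Set a_3 = True.
All clauses satisfied.

a_0: False; a_1: False; a_2: True; a_3: True; a_4: True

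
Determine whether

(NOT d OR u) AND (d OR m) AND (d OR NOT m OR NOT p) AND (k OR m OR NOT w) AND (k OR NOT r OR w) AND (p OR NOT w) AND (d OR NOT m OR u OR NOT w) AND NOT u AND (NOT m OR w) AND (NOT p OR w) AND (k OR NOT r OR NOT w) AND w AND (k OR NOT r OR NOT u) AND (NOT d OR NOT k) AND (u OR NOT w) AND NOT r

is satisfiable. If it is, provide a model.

UNSATISFIABLE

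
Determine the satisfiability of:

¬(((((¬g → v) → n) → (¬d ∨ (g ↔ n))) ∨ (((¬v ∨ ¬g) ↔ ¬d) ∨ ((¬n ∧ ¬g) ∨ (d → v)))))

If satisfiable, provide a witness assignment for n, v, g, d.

n=T; v=F; g=F; d=T

  ¬(((((¬g → v) → n) → (¬d ∨ (g ↔ n))) ∨ (((¬v ∨ ¬g) ↔ ¬d) ∨ ((¬n ∧ ¬g) ∨ (d → v))))) = True
    (((¬g → v) → n) → (¬d ∨ (g ↔ n))) ∨ (((¬v ∨ ¬g) ↔ ¬d) ∨ ((¬n ∧ ¬g) ∨ (d → v))) = False
      ((¬g → v) → n) → (¬d ∨ (g ↔ n)) = False
        (¬g → v) → n = True
          ¬g → v = False
            ¬g = True
        ¬d ∨ (g ↔ n) = False
          ¬d = False
          g ↔ n = False
      ((¬v ∨ ¬g) ↔ ¬d) ∨ ((¬n ∧ ¬g) ∨ (d → v)) = False
        (¬v ∨ ¬g) ↔ ¬d = False
          ¬v ∨ ¬g = True
            ¬v = True
            ¬g = True
          ¬d = False
        (¬n ∧ ¬g) ∨ (d → v) = False
          ¬n ∧ ¬g = False
            ¬n = False
            ¬g = True
          d → v = False
The formula evaluates to True.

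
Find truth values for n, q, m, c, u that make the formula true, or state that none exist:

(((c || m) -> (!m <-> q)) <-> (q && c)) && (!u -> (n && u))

n = True, q = False, m = False, c = True, u = True

  ((c || m) -> (!m <-> q)) <-> (q && c) = True
    (c || m) -> (!m <-> q) = False
      c || m = True
      !m <-> q = False
        !m = True
    q && c = False
  !u -> (n && u) = True
    !u = False
    n && u = True
Both conjuncts True, so the formula holds.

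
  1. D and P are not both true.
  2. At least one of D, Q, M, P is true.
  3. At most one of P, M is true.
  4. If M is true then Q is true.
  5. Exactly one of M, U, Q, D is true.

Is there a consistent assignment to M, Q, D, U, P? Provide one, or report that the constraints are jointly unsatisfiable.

M = False; Q = False; D = False; U = True; P = True

  (1) D=F, P=T — not both ✓
  (2) {D, Q, M, P}: 1 true — at least one ✓
  (3) {P, M}: 1 true — at most one ✓
  (4) M=F ⇒ Q: vacuous ✓
  (5) {M, U, Q, D}: 1 true — exactly one ✓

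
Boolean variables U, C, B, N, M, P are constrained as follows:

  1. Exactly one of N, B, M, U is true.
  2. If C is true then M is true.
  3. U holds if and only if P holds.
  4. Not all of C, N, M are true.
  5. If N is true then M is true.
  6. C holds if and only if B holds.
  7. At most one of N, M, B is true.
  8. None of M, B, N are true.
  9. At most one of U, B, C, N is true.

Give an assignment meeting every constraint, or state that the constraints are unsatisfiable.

U: True, C: False, B: False, N: False, M: False, P: True

  (1) {N, B, M, U}: 1 true — exactly one ✓
  (2) C=F ⇒ M: vacuous ✓
  (3) U=T, P=T — same ✓
  (4) {C, N, M}: 0/3 true — not all ✓
  (5) N=F ⇒ M: vacuous ✓
  (6) C=F, B=F — same ✓
  (7) {N, M, B}: 0 true — at most one ✓
  (8) {M, B, N}: 0 true — none ✓
  (9) {U, B, C, N}: 1 true — at most one ✓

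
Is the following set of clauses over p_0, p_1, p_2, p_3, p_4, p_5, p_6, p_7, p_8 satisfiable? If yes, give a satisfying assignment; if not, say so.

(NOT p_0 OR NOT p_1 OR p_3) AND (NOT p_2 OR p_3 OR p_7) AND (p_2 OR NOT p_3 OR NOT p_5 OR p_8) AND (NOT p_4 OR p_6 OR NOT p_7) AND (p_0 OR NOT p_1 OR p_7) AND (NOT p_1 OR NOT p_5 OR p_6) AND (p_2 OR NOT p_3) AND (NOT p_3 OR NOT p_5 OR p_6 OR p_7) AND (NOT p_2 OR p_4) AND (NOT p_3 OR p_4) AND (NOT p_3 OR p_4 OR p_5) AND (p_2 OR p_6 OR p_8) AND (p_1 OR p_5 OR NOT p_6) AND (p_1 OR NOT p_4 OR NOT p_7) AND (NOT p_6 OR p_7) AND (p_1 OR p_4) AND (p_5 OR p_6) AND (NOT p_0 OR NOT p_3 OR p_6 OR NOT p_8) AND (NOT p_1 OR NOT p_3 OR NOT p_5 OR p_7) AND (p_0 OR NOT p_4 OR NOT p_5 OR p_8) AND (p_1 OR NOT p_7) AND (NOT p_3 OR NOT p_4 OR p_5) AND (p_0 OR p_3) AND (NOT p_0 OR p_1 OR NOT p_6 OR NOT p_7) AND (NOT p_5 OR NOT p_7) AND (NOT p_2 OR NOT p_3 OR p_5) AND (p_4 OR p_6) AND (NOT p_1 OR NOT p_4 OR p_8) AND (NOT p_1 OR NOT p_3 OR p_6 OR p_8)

p_0 = True, p_1 = False, p_2 = False, p_3 = False, p_4 = True, p_5 = True, p_6 = False, p_7 = False, p_8 = True

Set p_0 = True.
Set p_1 = False.
  then (p_1 OR p_4) forces p_4 = True.
  then (p_1 OR NOT p_7) forces p_7 = False.
  then (NOT p_6 OR p_7) forces p_6 = False.
  then (p_5 OR p_6) forces p_5 = True.
  then (NOT p_3 OR NOT p_5 OR p_6 OR p_7) forces p_3 = False.
  then (NOT p_2 OR p_3 OR p_7) forces p_2 = False.
  then (p_2 OR p_6 OR p_8) forces p_8 = True.
All clauses satisfied.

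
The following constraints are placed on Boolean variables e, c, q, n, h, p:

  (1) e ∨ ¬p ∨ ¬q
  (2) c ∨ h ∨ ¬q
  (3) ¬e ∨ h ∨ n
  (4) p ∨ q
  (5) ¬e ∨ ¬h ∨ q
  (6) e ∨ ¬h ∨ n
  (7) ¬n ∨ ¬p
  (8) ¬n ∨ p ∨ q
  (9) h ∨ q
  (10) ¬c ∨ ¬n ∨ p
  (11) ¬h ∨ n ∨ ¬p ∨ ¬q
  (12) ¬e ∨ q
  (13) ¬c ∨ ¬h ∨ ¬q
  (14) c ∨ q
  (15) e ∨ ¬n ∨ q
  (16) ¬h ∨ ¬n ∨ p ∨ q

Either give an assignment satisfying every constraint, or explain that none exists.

Set e = False.
Set c = True.
Try q = False:
  (p ∨ q) forces p = True.
  (¬n ∨ ¬p) forces n = False.
  (e ∨ ¬h ∨ n) forces h = False.
  clause (h ∨ q) is falsified — backtrack.
So q = True.
  then (e ∨ ¬p ∨ ¬q) forces p = False.
  then (¬c ∨ ¬n ∨ p) forces n = False.
  then (¬c ∨ ¬h ∨ ¬q) forces h = False.
All clauses satisfied.

e = False; c = True; q = True; n = False; h = False; p = False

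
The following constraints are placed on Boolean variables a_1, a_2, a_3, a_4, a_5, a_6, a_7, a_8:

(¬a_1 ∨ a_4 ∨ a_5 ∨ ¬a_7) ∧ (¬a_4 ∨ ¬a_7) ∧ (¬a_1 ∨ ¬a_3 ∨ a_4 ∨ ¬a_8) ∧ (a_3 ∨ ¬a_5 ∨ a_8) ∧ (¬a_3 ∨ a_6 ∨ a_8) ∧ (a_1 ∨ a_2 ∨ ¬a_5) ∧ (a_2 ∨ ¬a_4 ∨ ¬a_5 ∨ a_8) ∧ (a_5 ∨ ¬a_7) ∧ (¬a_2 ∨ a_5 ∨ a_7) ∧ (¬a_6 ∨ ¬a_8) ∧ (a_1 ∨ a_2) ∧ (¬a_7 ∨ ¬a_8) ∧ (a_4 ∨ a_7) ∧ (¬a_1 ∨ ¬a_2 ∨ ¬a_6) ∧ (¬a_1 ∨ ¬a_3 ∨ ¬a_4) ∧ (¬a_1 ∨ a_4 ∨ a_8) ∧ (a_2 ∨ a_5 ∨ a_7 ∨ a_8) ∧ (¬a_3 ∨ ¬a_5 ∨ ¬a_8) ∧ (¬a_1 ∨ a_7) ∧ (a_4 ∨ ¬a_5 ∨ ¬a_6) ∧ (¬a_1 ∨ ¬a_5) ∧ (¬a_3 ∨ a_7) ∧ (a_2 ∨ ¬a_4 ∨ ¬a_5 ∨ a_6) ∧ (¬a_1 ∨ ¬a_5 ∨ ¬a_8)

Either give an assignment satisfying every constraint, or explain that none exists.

a_1: False, a_2: True, a_3: False, a_4: True, a_5: True, a_6: False, a_7: False, a_8: True

Try a_1 = True:
  (¬a_1 ∨ a_7) forces a_7 = True.
  (¬a_4 ∨ ¬a_7) forces a_4 = False.
  (¬a_1 ∨ a_4 ∨ a_5 ∨ ¬a_7) forces a_5 = True.
  clause (¬a_1 ∨ ¬a_5) is falsified — backtrack.
So a_1 = False.
  then (a_1 ∨ a_2) forces a_2 = True.
Set a_3 = False.
Try a_4 = False:
  (a_4 ∨ a_7) forces a_7 = True.
  (a_5 ∨ ¬a_7) forces a_5 = True.
  (a_3 ∨ ¬a_5 ∨ a_8) forces a_8 = True.
  clause (¬a_7 ∨ ¬a_8) is falsified — backtrack.
So a_4 = True.
  then (¬a_4 ∨ ¬a_7) forces a_7 = False.
  then (¬a_2 ∨ a_5 ∨ a_7) forces a_5 = True.
  then (a_3 ∨ ¬a_5 ∨ a_8) forces a_8 = True.
  then (¬a_6 ∨ ¬a_8) forces a_6 = False.
All clauses satisfied.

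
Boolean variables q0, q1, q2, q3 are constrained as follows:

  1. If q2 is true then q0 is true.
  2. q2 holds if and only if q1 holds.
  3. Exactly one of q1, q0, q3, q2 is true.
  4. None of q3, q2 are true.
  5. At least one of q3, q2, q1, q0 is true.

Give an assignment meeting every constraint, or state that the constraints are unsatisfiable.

q0: True, q1: False, q2: False, q3: False

  (1) q2=F ⇒ q0: vacuous ✓
  (2) q2=F, q1=F — same ✓
  (3) {q1, q0, q3, q2}: 1 true — exactly one ✓
  (4) {q3, q2}: 0 true — none ✓
  (5) {q3, q2, q1, q0}: 1 true — at least one ✓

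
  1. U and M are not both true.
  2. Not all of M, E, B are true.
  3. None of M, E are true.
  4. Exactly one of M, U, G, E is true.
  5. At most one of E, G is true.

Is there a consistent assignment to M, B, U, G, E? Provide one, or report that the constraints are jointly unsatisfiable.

M: False, B: False, U: True, G: False, E: False

  (1) U=T, M=F — not both ✓
  (2) {M, E, B}: 0/3 true — not all ✓
  (3) {M, E}: 0 true — none ✓
  (4) {M, U, G, E}: 1 true — exactly one ✓
  (5) {E, G}: 0 true — at most one ✓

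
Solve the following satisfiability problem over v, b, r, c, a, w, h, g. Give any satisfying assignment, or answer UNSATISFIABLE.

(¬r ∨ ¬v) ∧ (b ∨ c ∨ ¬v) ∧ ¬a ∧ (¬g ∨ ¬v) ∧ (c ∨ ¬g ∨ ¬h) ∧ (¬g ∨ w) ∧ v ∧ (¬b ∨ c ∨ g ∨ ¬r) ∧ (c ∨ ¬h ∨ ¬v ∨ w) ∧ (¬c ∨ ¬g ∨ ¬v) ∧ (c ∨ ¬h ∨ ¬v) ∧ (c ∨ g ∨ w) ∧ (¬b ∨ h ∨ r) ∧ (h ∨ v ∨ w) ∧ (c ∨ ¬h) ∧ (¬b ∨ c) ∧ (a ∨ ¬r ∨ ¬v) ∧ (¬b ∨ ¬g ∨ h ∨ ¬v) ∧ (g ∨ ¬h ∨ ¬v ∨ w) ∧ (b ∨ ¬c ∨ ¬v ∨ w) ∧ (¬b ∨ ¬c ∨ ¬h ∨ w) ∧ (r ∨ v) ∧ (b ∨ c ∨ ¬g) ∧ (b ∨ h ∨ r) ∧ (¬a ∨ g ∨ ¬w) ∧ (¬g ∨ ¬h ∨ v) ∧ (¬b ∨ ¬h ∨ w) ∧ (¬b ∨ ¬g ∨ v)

Unit clause (¬a) forces a = False.
Unit clause (v) forces v = True.
In (a ∨ ¬r ∨ ¬v) only ¬r is left, so r = False.
In (¬g ∨ ¬v) only ¬g is left, so g = False.
Set b = False.
  then (b ∨ c ∨ ¬v) forces c = True.
  then (b ∨ ¬c ∨ ¬v ∨ w) forces w = True.
  then (b ∨ h ∨ r) forces h = True.
All clauses satisfied.

v = True, b = False, r = False, c = True, a = False, w = True, h = True, g = False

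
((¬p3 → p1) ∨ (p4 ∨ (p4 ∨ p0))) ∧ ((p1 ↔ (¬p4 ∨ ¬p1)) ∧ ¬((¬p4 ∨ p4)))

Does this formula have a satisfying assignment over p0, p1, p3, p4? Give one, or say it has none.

The conjunct ¬((¬p4 ∨ p4)) is unsatisfiable on its own:
  p4=F: evaluates to False.
  p4=T: evaluates to False.
So the whole conjunction is unsatisfiable.

The formula is unsatisfiable.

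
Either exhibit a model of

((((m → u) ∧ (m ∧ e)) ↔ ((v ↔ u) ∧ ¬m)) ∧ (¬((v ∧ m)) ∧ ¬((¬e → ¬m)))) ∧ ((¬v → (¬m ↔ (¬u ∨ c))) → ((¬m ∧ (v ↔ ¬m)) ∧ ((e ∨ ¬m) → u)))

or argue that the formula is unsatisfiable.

e=F, v=F, c=T, m=T, u=T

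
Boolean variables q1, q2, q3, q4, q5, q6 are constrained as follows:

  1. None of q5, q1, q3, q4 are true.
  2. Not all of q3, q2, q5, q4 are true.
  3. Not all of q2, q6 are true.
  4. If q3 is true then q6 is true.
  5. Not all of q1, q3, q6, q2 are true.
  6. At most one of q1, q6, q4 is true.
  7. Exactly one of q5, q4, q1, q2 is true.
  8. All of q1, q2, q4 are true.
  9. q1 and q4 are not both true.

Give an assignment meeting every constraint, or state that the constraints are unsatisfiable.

Unsatisfiable — no assignment works.

Case q1 = True:
  Constraint (1) is violated (q1=T) — contradiction.
Case q1 = False:
  Constraint (8) is violated (q1=F) — contradiction.
Both cases fail — unsatisfiable.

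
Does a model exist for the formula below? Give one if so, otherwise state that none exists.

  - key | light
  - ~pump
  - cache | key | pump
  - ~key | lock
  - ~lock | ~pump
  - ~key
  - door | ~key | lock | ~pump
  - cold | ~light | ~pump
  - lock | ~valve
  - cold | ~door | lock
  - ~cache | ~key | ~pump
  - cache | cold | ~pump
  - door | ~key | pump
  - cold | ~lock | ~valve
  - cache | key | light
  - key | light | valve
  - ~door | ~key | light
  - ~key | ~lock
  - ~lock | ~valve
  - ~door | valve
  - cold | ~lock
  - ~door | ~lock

pump=F, cache=T, cold=T, valve=F, door=F, key=F, lock=F, light=T

Unit clause (~pump) forces pump = False.
Unit clause (~key) forces key = False.
In (key | light) only light is left, so light = True.
In (cache | key | pump) only cache is left, so cache = True.
Set cold = True.
Try valve = True:
  (lock | ~valve) forces lock = True.
  clause (~lock | ~valve) is falsified — backtrack.
So valve = False.
  then (~door | valve) forces door = False.
Set lock = False.
All clauses satisfied.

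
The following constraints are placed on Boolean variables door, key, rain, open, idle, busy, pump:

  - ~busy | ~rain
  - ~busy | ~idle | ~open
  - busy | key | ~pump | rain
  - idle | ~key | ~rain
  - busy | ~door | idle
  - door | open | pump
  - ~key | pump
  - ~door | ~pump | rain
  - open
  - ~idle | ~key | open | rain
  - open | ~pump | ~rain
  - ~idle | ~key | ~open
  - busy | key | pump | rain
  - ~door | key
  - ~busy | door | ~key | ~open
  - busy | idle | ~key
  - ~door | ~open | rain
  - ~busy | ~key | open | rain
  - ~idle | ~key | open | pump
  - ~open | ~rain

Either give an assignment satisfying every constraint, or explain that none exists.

Unit clause (open) forces open = True.
In (~open | ~rain) only ~rain is left, so rain = False.
In (~door | ~open | rain) only ~door is left, so door = False.
Set key = False.
Try idle = True:
  (~busy | ~idle | ~open) forces busy = False.
  (busy | key | ~pump | rain) forces pump = False.
  clause (busy | key | pump | rain) is falsified — backtrack.
So idle = False.
Set busy = True.
Set pump = True.
All clauses satisfied.

door: False; key: False; rain: False; open: True; idle: False; busy: True; pump: True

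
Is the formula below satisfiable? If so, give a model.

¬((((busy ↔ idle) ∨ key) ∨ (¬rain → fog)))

idle = False; key = False; busy = True; rain = False; fog = False

  ¬((((busy ↔ idle) ∨ key) ∨ (¬rain → fog))) = True
    ((busy ↔ idle) ∨ key) ∨ (¬rain → fog) = False
      (busy ↔ idle) ∨ key = False
        busy ↔ idle = False
      ¬rain → fog = False
        ¬rain = True
The formula evaluates to True.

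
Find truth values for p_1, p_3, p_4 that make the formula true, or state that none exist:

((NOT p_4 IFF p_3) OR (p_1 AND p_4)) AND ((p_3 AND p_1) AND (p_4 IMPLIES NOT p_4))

p_1 = True; p_3 = True; p_4 = False

  (NOT p_4 IFF p_3) OR (p_1 AND p_4) = True
    NOT p_4 IFF p_3 = True
      NOT p_4 = True
    p_1 AND p_4 = False
  (p_3 AND p_1) AND (p_4 IMPLIES NOT p_4) = True
    p_3 AND p_1 = True
    p_4 IMPLIES NOT p_4 = True
      NOT p_4 = True
Both conjuncts True, so the formula holds.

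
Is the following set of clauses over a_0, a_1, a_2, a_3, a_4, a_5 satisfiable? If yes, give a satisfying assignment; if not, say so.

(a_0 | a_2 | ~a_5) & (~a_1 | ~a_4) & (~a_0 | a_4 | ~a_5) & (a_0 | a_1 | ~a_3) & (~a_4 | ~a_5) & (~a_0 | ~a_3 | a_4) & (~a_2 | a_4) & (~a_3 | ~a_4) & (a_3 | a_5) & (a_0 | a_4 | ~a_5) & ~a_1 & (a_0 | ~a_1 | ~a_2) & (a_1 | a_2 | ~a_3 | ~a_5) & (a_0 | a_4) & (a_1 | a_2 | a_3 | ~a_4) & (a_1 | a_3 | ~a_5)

Case a_3 = True:
  (~a_3 | ~a_4) forces a_4 = False.
  (~a_0 | ~a_3 | a_4) forces a_0 = False.
  Clause (a_0 | a_4) is falsified — contradiction.
Case a_3 = False:
  (a_3 | a_5) forces a_5 = True.
  (~a_4 | ~a_5) forces a_4 = False.
  (~a_0 | a_4 | ~a_5) forces a_0 = False.
  Clause (a_0 | a_4 | ~a_5) is falsified — contradiction.
Both cases fail, so the formula is unsatisfiable.

Unsatisfiable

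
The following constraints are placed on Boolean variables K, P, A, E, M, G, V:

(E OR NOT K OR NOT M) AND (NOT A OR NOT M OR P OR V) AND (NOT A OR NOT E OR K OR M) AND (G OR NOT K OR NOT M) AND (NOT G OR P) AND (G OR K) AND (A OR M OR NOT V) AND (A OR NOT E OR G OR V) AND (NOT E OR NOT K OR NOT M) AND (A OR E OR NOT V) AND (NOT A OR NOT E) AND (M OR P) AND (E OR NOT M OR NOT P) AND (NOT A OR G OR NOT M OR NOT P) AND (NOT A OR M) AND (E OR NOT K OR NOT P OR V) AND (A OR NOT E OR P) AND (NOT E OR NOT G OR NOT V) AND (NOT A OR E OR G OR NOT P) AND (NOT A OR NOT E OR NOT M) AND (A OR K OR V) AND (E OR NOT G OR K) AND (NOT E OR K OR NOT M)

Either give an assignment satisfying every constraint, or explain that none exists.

Set K = True.
Try P = False:
  (NOT G OR P) forces G = False.
  (G OR NOT K OR NOT M) forces M = False.
  clause (M OR P) is falsified — backtrack.
So P = True.
Set A = False.
Set E = True.
  then (NOT E OR NOT K OR NOT M) forces M = False.
  then (A OR M OR NOT V) forces V = False.
  then (A OR NOT E OR G OR V) forces G = True.
All clauses satisfied.

K = True, P = True, A = False, E = True, M = False, G = True, V = False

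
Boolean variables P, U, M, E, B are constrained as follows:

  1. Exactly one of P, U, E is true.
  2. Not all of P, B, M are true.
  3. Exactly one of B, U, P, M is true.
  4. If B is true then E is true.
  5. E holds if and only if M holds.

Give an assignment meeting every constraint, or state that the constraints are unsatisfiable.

P = True; U = False; M = False; E = False; B = False

  (1) {P, U, E}: 1 true — exactly one ✓
  (2) {P, B, M}: 1/3 true — not all ✓
  (3) {B, U, P, M}: 1 true — exactly one ✓
  (4) B=F ⇒ E: vacuous ✓
  (5) E=F, M=F — same ✓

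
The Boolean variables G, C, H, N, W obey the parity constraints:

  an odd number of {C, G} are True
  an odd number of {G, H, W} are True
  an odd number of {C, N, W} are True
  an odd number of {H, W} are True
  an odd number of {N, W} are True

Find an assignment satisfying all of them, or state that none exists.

Unsatisfiable

Adding constraints 1, 2, 3, 4, 5 mod 2: every variable appears an even number of times on the left, so the left side is 0.
But the right sides sum to 1 (mod 2). 0 ≠ 1 — the system is inconsistent.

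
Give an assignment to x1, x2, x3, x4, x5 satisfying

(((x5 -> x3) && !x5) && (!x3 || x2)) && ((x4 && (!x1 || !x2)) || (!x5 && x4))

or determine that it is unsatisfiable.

x1 = True; x2 = False; x3 = False; x4 = True; x5 = False

  ((x5 -> x3) && !x5) && (!x3 || x2) = True
    (x5 -> x3) && !x5 = True
      x5 -> x3 = True
      !x5 = True
    !x3 || x2 = True
      !x3 = True
  (x4 && (!x1 || !x2)) || (!x5 && x4) = True
    x4 && (!x1 || !x2) = True
      !x1 || !x2 = True
        !x1 = False
        !x2 = True
    !x5 && x4 = True
      !x5 = True
Both conjuncts True, so the formula holds.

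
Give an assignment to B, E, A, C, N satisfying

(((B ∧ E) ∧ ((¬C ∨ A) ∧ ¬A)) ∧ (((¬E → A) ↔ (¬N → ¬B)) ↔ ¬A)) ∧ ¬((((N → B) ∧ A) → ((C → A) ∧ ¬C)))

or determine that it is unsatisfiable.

The formula is unsatisfiable.

Case A = True: the conjunct ¬A is False.
Case A = False: the conjunct ¬((((N → B) ∧ A) → ((C → A) ∧ ¬C))) becomes ¬((False → (¬C ∧ ¬C))) = False.
Both cases fail — unsatisfiable.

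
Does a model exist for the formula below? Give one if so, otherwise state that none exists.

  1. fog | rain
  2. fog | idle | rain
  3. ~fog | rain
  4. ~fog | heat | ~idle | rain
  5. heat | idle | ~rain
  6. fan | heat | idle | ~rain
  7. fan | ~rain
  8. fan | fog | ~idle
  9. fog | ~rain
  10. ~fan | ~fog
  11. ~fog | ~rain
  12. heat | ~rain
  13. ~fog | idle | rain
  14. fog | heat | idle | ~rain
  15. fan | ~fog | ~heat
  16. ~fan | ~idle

Case fog = True:
  (~fog | rain) forces rain = True.
  Clause (~fog | ~rain) is falsified — contradiction.
Case fog = False:
  (fog | rain) forces rain = True.
  Clause (fog | ~rain) is falsified — contradiction.
Both cases fail, so the formula is unsatisfiable.

Unsatisfiable — no assignment works.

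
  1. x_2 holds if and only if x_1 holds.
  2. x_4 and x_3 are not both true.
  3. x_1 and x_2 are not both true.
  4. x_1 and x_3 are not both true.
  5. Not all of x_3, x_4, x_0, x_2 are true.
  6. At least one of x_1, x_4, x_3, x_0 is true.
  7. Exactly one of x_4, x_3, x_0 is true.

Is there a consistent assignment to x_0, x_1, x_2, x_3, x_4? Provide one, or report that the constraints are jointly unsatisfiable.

x_0 = False, x_1 = False, x_2 = False, x_3 = True, x_4 = False

  (1) x_2=F, x_1=F — same ✓
  (2) x_4=F, x_3=T — not both ✓
  (3) x_1=F, x_2=F — not both ✓
  (4) x_1=F, x_3=T — not both ✓
  (5) {x_3, x_4, x_0, x_2}: 1/4 true — not all ✓
  (6) {x_1, x_4, x_3, x_0}: 1 true — at least one ✓
  (7) {x_4, x_3, x_0}: 1 true — exactly one ✓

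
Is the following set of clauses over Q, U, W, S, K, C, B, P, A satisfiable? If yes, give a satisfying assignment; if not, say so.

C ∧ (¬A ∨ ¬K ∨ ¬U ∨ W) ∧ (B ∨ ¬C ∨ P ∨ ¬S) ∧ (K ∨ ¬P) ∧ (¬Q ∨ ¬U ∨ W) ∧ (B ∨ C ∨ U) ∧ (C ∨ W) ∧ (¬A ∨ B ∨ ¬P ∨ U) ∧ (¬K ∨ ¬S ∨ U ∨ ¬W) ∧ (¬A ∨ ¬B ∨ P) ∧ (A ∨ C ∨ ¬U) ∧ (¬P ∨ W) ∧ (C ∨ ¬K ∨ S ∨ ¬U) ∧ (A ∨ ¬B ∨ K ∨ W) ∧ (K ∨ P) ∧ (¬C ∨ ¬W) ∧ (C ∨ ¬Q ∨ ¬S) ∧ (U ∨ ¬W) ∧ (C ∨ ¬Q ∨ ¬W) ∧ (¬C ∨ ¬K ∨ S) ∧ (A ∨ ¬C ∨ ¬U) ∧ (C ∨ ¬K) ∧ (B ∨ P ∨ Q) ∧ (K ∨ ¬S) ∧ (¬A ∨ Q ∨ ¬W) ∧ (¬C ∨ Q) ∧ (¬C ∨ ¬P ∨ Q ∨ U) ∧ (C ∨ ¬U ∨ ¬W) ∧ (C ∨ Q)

Q = True, U = False, W = False, S = True, K = True, C = True, B = True, P = False, A = False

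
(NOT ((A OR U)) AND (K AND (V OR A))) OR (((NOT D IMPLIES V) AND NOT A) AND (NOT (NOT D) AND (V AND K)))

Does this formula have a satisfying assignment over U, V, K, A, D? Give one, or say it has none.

U = False, V = True, K = True, A = False, D = True

  (NOT ((A OR U)) AND (K AND (V OR A))) OR (((NOT D IMPLIES V) AND NOT A) AND (NOT (NOT D) AND (V AND K))) = True
    NOT ((A OR U)) AND (K AND (V OR A)) = True
      NOT ((A OR U)) = True
        A OR U = False
      K AND (V OR A) = True
        V OR A = True
    ((NOT D IMPLIES V) AND NOT A) AND (NOT (NOT D) AND (V AND K)) = True
      (NOT D IMPLIES V) AND NOT A = True
        NOT D IMPLIES V = True
          NOT D = False
        NOT A = True
      NOT (NOT D) AND (V AND K) = True
        NOT (NOT D) = True
          NOT D = False
        V AND K = True
The formula evaluates to True.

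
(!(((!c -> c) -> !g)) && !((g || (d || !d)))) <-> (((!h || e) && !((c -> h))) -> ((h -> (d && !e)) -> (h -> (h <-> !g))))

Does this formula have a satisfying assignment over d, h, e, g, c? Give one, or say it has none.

UNSATISFIABLE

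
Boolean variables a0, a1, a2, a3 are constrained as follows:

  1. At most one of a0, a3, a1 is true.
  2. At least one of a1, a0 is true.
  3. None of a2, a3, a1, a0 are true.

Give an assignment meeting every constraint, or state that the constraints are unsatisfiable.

The formula is unsatisfiable.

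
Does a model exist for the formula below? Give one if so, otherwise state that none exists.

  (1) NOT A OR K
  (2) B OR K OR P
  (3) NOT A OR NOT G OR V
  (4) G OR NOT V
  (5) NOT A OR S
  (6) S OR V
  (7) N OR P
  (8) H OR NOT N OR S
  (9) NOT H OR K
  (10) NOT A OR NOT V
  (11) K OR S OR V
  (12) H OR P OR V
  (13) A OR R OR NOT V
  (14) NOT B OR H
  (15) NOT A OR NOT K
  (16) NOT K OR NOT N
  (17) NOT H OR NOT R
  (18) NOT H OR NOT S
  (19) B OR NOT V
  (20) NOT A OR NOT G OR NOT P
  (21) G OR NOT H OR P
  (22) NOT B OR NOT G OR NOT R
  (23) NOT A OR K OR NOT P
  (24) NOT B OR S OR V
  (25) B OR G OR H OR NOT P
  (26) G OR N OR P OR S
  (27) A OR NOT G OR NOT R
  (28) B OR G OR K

H = False; G = True; S = True; P = True; N = True; A = False; V = False; R = False; K = False; B = False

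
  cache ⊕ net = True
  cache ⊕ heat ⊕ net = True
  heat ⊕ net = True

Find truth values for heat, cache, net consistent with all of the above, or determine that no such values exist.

heat = False, cache = False, net = True

cache ⊕ net = F ⊕ T = True ✓
cache ⊕ heat ⊕ net = F ⊕ F ⊕ T = True ✓
heat ⊕ net = F ⊕ T = True ✓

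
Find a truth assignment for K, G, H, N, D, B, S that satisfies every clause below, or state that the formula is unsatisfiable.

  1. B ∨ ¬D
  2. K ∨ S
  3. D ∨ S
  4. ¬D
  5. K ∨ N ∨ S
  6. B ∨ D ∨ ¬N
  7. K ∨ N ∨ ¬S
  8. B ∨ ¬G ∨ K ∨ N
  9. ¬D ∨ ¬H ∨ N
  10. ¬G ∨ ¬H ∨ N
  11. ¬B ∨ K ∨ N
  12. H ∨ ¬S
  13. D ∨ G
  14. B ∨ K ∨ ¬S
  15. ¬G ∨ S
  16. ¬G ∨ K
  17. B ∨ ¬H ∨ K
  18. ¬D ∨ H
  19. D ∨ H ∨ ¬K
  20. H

K = True, G = True, H = True, N = True, D = False, B = True, S = True

Unit clause (¬D) forces D = False.
In (D ∨ G) only G is left, so G = True.
In (¬G ∨ S) only S is left, so S = True.
In (¬G ∨ K) only K is left, so K = True.
In (D ∨ H ∨ ¬K) only H is left, so H = True.
In (¬G ∨ ¬H ∨ N) only N is left, so N = True.
In (B ∨ D ∨ ¬N) only B is left, so B = True.
All clauses satisfied.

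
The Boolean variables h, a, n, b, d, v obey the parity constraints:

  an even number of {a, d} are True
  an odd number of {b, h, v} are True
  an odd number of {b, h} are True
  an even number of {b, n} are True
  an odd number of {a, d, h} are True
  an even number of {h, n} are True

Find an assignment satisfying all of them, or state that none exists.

Adding constraints 3, 4, 6 mod 2: every variable appears an even number of times on the left, so the left side is 0.
But the right sides sum to 1 (mod 2). 0 ≠ 1 — the system is inconsistent.

Unsatisfiable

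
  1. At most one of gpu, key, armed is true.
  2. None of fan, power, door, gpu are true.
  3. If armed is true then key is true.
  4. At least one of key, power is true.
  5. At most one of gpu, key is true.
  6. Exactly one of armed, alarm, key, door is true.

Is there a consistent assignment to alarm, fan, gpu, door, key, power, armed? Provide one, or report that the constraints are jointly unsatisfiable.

alarm=F, fan=F, gpu=F, door=F, key=T, power=F, armed=F

  (1) {gpu, key, armed}: 1 true — at most one ✓
  (2) {fan, power, door, gpu}: 0 true — none ✓
  (3) armed=F ⇒ key: vacuous ✓
  (4) {key, power}: 1 true — at least one ✓
  (5) {gpu, key}: 1 true — at most one ✓
  (6) {armed, alarm, key, door}: 1 true — exactly one ✓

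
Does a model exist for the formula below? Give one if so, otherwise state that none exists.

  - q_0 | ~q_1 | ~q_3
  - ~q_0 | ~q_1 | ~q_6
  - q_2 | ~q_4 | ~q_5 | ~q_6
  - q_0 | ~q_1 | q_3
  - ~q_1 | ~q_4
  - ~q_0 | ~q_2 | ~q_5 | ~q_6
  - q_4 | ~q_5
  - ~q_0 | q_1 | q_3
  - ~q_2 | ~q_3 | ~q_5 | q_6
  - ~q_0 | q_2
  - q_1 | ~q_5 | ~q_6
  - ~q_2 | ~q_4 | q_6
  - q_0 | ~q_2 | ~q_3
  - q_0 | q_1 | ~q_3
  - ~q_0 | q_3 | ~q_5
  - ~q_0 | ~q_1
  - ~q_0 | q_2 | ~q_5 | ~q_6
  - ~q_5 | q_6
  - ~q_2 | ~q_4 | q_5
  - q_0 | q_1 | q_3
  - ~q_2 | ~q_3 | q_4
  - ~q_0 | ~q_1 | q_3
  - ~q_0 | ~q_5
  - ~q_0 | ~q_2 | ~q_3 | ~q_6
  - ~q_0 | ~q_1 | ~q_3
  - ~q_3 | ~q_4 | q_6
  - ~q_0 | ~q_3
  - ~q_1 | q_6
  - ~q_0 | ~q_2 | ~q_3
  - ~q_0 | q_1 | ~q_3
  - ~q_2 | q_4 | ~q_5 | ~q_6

Case q_3 = True:
  (~q_0 | ~q_3) forces q_0 = False.
  (q_0 | ~q_1 | ~q_3) forces q_1 = False.
  Clause (q_0 | q_1 | ~q_3) is falsified — contradiction.
Case q_3 = False:
  If q_0 = True:
    (~q_0 | q_1 | q_3) forces q_1 = True.
    clause (~q_0 | ~q_1) is falsified.
  If q_0 = False:
    (q_0 | ~q_1 | q_3) forces q_1 = False.
    clause (q_0 | q_1 | q_3) is falsified.
  Every sub-case reaches a contradiction.
Both cases fail, so the formula is unsatisfiable.

The formula is unsatisfiable.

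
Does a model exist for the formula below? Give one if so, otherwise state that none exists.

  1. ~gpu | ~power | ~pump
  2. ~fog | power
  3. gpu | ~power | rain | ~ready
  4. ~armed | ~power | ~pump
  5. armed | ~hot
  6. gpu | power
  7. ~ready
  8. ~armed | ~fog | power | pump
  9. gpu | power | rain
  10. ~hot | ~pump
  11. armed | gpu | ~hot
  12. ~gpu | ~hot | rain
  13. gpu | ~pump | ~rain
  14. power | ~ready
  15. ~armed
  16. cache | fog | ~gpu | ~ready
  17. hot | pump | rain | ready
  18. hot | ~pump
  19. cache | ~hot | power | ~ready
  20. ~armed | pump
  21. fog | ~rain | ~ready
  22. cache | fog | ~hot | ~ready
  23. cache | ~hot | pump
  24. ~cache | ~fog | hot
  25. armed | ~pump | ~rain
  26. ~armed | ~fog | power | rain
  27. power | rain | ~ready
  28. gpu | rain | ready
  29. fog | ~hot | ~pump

pump = False; hot = False; fog = False; rain = True; gpu = False; armed = False; cache = True; power = True; ready = False

Unit clause (~ready) forces ready = False.
Unit clause (~armed) forces armed = False.
In (armed | ~hot) only ~hot is left, so hot = False.
In (hot | ~pump) only ~pump is left, so pump = False.
In (hot | pump | rain | ready) only rain is left, so rain = True.
Set fog = False.
Set gpu = False.
  then (gpu | power) forces power = True.
Set cache = True.
All clauses satisfied.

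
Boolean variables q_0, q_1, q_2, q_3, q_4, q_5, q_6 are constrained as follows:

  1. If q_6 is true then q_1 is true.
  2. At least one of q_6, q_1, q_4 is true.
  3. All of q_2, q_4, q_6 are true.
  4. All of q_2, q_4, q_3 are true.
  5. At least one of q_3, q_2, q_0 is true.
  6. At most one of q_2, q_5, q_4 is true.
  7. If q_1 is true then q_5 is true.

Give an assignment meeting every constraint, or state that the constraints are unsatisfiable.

Case q_2 = True:
  (3) forces q_4 = True.
  Constraint (6) is violated (q_2=T, q_4=T) — contradiction.
Case q_2 = False:
  Constraint (3) is violated (q_2=F) — contradiction.
Both cases fail — unsatisfiable.

The formula is unsatisfiable.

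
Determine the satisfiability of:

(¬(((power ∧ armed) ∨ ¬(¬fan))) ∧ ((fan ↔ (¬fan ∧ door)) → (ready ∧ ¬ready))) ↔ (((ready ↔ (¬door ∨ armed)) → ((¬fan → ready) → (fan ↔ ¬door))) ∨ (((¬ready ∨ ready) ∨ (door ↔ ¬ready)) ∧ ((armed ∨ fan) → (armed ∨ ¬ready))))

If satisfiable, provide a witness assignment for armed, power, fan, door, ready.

armed = False, power = False, fan = False, door = True, ready = False

  (¬(((power ∧ armed) ∨ ¬(¬fan))) ∧ ((fan ↔ (¬fan ∧ door)) → (ready ∧ ¬ready))) ↔ (((ready ↔ (¬door ∨ armed)) → ((¬fan → ready) → (fan ↔ ¬door))) ∨ (((¬ready ∨ ready) ∨ (door ↔ ¬ready)) ∧ ((armed ∨ fan) → (armed ∨ ¬ready)))) = True
    ¬(((power ∧ armed) ∨ ¬(¬fan))) ∧ ((fan ↔ (¬fan ∧ door)) → (ready ∧ ¬ready)) = True
      ¬(((power ∧ armed) ∨ ¬(¬fan))) = True
        (power ∧ armed) ∨ ¬(¬fan) = False
          power ∧ armed = False
          ¬(¬fan) = False
            ¬fan = True
      (fan ↔ (¬fan ∧ door)) → (ready ∧ ¬ready) = True
        fan ↔ (¬fan ∧ door) = False
          ¬fan ∧ door = True
            ¬fan = True
        ready ∧ ¬ready = False
          ¬ready = True
    ((ready ↔ (¬door ∨ armed)) → ((¬fan → ready) → (fan ↔ ¬door))) ∨ (((¬ready ∨ ready) ∨ (door ↔ ¬ready)) ∧ ((armed ∨ fan) → (armed ∨ ¬ready))) = True
      (ready ↔ (¬door ∨ armed)) → ((¬fan → ready) → (fan ↔ ¬door)) = True
        ready ↔ (¬door ∨ armed) = True
          ¬door ∨ armed = False
            ¬door = False
        (¬fan → ready) → (fan ↔ ¬door) = True
          ¬fan → ready = False
            ¬fan = True
          fan ↔ ¬door = True
            ¬door = False
      ((¬ready ∨ ready) ∨ (door ↔ ¬ready)) ∧ ((armed ∨ fan) → (armed ∨ ¬ready)) = True
        (¬ready ∨ ready) ∨ (door ↔ ¬ready) = True
          ¬ready ∨ ready = True
            ¬ready = True
          door ↔ ¬ready = True
            ¬ready = True
        (armed ∨ fan) → (armed ∨ ¬ready) = True
          armed ∨ fan = False
          armed ∨ ¬ready = True
            ¬ready = True
The formula evaluates to True.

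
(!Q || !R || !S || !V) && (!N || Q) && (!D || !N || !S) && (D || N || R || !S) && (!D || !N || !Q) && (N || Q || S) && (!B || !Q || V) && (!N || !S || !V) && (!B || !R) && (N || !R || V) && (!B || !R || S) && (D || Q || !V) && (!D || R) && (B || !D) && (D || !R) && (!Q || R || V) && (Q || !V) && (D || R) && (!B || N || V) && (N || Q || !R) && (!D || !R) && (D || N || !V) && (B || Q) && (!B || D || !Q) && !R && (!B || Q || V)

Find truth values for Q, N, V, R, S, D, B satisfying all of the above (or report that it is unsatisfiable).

Case R = True:
  Clause (!R) is falsified — contradiction.
Case R = False:
  (!D || R) forces D = False.
  Clause (D || R) is falsified — contradiction.
Both cases fail, so the formula is unsatisfiable.

Unsatisfiable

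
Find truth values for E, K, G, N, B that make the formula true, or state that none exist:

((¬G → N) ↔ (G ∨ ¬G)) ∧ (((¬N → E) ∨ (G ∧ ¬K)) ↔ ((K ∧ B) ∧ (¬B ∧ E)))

E: False, K: True, G: True, N: False, B: False

  (¬G → N) ↔ (G ∨ ¬G) = True
    ¬G → N = True
      ¬G = False
    G ∨ ¬G = True
      ¬G = False
  ((¬N → E) ∨ (G ∧ ¬K)) ↔ ((K ∧ B) ∧ (¬B ∧ E)) = True
    (¬N → E) ∨ (G ∧ ¬K) = False
      ¬N → E = False
        ¬N = True
      G ∧ ¬K = False
        ¬K = False
    (K ∧ B) ∧ (¬B ∧ E) = False
      K ∧ B = False
      ¬B ∧ E = False
        ¬B = True
Both conjuncts True, so the formula holds.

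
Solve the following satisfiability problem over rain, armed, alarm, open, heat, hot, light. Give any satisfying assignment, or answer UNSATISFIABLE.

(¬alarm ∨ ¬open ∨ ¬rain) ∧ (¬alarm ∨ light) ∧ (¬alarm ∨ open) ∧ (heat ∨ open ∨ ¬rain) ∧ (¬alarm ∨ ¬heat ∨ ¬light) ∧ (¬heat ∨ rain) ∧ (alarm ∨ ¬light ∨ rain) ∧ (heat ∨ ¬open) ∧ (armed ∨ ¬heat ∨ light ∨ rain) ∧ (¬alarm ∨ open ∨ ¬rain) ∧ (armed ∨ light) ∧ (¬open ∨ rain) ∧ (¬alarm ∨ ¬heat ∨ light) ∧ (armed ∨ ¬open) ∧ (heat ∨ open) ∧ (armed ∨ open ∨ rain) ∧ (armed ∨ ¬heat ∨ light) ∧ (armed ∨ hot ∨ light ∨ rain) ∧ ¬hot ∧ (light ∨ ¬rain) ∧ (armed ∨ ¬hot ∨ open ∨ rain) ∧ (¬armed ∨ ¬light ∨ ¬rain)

rain = True, armed = False, alarm = False, open = False, heat = True, hot = False, light = True

Unit clause (¬hot) forces hot = False.
Try rain = False:
  (¬heat ∨ rain) forces heat = False.
  (heat ∨ ¬open) forces open = False.
  clause (heat ∨ open) is falsified — backtrack.
So rain = True.
  then (light ∨ ¬rain) forces light = True.
  then (¬armed ∨ ¬light ∨ ¬rain) forces armed = False.
  then (armed ∨ ¬open) forces open = False.
  then (heat ∨ open) forces heat = True.
  then (¬alarm ∨ open) forces alarm = False.
All clauses satisfied.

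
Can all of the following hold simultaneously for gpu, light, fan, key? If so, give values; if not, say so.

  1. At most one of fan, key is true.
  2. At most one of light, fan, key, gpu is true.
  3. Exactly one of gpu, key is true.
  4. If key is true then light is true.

gpu=T; light=F; fan=F; key=F

  (1) {fan, key}: 0 true — at most one ✓
  (2) {light, fan, key, gpu}: 1 true — at most one ✓
  (3) {gpu, key}: 1 true — exactly one ✓
  (4) key=F ⇒ light: vacuous ✓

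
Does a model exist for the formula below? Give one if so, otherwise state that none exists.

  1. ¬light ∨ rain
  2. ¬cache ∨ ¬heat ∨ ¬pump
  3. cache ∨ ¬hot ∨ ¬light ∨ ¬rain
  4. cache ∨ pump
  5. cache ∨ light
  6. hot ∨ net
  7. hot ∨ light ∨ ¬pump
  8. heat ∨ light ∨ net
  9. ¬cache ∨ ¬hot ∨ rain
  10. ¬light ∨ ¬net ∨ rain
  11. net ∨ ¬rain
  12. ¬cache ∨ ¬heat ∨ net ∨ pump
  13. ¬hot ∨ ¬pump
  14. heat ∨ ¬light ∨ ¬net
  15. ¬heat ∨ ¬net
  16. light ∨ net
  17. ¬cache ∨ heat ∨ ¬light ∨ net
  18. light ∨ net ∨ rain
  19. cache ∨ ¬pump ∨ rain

net: True, light: False, heat: False, cache: True, pump: False, rain: True, hot: False

Try net = False:
  (hot ∨ net) forces hot = True.
  (net ∨ ¬rain) forces rain = False.
  (¬light ∨ rain) forces light = False.
  clause (light ∨ net) is falsified — backtrack.
So net = True.
  then (¬heat ∨ ¬net) forces heat = False.
  then (heat ∨ ¬light ∨ ¬net) forces light = False.
  then (cache ∨ light) forces cache = True.
Try pump = True:
  (hot ∨ light ∨ ¬pump) forces hot = True.
  clause (¬hot ∨ ¬pump) is falsified — backtrack.
So pump = False.
Set rain = True.
Set hot = False.
All clauses satisfied.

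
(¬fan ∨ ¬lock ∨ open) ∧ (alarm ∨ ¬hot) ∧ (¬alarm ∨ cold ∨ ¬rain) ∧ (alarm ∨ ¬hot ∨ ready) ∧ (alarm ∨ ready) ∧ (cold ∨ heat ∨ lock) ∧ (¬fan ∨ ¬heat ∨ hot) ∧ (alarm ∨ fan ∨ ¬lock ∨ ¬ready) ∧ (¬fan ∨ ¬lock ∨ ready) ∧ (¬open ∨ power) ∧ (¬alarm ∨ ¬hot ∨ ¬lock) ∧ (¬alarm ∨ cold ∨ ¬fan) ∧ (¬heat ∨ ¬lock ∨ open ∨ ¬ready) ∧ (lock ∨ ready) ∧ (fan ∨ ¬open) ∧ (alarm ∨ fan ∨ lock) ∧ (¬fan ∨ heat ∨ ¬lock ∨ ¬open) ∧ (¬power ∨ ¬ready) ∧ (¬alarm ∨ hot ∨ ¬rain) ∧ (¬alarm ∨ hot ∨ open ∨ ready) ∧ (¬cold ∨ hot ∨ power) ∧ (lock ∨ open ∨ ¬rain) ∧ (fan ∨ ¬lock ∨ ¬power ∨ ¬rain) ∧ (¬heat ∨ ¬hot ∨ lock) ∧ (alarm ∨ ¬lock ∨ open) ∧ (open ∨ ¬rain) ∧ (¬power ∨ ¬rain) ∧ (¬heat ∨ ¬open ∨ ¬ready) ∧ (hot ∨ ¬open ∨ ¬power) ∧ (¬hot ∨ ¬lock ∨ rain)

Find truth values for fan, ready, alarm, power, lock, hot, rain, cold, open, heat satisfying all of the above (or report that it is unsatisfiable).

Set fan = True.
Try ready = False:
  (alarm ∨ ready) forces alarm = True.
  (¬fan ∨ ¬lock ∨ ready) forces lock = False.
  clause (lock ∨ ready) is falsified — backtrack.
So ready = True.
  then (¬power ∨ ¬ready) forces power = False.
  then (¬open ∨ power) forces open = False.
  then (open ∨ ¬rain) forces rain = False.
  then (¬fan ∨ ¬lock ∨ open) forces lock = False.
Try alarm = False:
  (alarm ∨ ¬hot) forces hot = False.
  (¬fan ∨ ¬heat ∨ hot) forces heat = False.
  (cold ∨ heat ∨ lock) forces cold = True.
  clause (¬cold ∨ hot ∨ power) is falsified — backtrack.
So alarm = True.
  then (¬alarm ∨ cold ∨ ¬fan) forces cold = True.
  then (¬cold ∨ hot ∨ power) forces hot = True.
  then (¬heat ∨ ¬hot ∨ lock) forces heat = False.
All clauses satisfied.

fan = True, ready = True, alarm = True, power = False, lock = False, hot = True, rain = False, cold = True, open = False, heat = False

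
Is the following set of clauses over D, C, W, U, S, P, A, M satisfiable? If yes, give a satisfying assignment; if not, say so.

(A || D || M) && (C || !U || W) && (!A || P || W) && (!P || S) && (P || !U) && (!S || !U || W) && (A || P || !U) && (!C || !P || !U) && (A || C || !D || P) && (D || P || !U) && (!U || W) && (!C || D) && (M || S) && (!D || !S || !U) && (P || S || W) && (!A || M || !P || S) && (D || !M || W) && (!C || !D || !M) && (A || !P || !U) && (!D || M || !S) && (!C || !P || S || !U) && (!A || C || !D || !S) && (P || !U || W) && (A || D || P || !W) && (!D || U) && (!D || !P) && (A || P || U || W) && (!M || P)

D = False, C = False, W = True, U = False, S = True, P = True, A = False, M = True

Try D = True:
  (!D || U) forces U = True.
  (P || !U) forces P = True.
  clause (!D || !P) is falsified — backtrack.
So D = False.
  then (!C || D) forces C = False.
Set W = True.
Set U = False.
Set S = True.
Set P = True.
Set A = False.
  then (A || D || M) forces M = True.
All clauses satisfied.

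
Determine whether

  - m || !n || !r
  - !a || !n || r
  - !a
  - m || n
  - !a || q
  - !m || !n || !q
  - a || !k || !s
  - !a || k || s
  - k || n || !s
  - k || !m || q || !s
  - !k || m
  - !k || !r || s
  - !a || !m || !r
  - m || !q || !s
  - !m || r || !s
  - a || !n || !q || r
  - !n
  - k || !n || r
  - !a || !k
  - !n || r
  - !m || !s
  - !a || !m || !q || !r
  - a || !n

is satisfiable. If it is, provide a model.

k = False, m = True, a = False, r = True, n = False, q = False, s = False

Unit clause (!a) forces a = False.
Unit clause (!n) forces n = False.
In (m || n) only m is left, so m = True.
In (!m || !s) only !s is left, so s = False.
Set k = False.
Set r = True.
Set q = False.
All clauses satisfied.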